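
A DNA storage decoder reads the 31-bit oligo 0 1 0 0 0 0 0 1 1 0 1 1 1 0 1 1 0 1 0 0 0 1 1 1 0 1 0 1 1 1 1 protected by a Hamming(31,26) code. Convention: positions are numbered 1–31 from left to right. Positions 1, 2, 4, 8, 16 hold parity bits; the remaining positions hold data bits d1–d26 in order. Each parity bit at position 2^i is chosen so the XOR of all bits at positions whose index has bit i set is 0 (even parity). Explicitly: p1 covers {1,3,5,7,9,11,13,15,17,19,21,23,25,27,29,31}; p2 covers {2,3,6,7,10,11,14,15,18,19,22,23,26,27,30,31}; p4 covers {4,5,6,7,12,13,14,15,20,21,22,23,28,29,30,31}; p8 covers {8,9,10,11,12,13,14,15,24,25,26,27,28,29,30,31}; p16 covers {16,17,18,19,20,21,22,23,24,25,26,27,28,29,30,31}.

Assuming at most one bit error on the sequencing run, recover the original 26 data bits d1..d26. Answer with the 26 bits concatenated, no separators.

s1 (pos 1,3,5,7,9,11,13,15,17,19,21,23,25,27,29,31): 0⊕0⊕0⊕0⊕1⊕1⊕1⊕1⊕0⊕0⊕0⊕1⊕0⊕0⊕1⊕1 = 1
s2 (pos 2,3,6,7,10,11,14,15,18,19,22,23,26,27,30,31): 1⊕0⊕0⊕0⊕0⊕1⊕0⊕1⊕1⊕0⊕1⊕1⊕1⊕0⊕1⊕1 = 1
s4 (pos 4,5,6,7,12,13,14,15,20,21,22,23,28,29,30,31): 0⊕0⊕0⊕0⊕1⊕1⊕0⊕1⊕0⊕0⊕1⊕1⊕1⊕1⊕1⊕1 = 1
s8 (pos 8,9,10,11,12,13,14,15,24,25,26,27,28,29,30,31): 1⊕1⊕0⊕1⊕1⊕1⊕0⊕1⊕1⊕0⊕1⊕0⊕1⊕1⊕1⊕1 = 0
s16 (pos 16,17,18,19,20,21,22,23,24,25,26,27,28,29,30,31): 1⊕0⊕1⊕0⊕0⊕0⊕1⊕1⊕1⊕0⊕1⊕0⊕1⊕1⊕1⊕1 = 0
Syndrome s16…s1 = 00111 → error at position 7.
Flip position 7: 0100000110111011010001110101111 → 0100001110111011010001110101111
Read data bits from positions 3,5,6,7,9,10,11,12,13,14,15,17,18,19,20,21,22,23,24,25,26,27,28,29,30,31: 00011011101010001110101111

00011011101010001110101111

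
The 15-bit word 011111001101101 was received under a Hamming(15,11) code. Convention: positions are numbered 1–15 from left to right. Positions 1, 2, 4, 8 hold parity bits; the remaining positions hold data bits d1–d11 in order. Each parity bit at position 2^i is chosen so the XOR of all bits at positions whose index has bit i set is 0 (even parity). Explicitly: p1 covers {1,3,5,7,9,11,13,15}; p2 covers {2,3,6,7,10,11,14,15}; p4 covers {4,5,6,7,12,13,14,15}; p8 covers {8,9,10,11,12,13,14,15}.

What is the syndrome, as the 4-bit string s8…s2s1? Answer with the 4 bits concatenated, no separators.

s1 (pos 1,3,5,7,9,11,13,15): 0⊕1⊕1⊕0⊕1⊕0⊕1⊕1 = 1
s2 (pos 2,3,6,7,10,11,14,15): 1⊕1⊕1⊕0⊕1⊕0⊕0⊕1 = 1
s4 (pos 4,5,6,7,12,13,14,15): 1⊕1⊕1⊕0⊕1⊕1⊕0⊕1 = 0
s8 (pos 8,9,10,11,12,13,14,15): 0⊕1⊕1⊕0⊕1⊕1⊕0⊕1 = 1
Syndrome s8…s1 = 1011 → error at position 11.

1011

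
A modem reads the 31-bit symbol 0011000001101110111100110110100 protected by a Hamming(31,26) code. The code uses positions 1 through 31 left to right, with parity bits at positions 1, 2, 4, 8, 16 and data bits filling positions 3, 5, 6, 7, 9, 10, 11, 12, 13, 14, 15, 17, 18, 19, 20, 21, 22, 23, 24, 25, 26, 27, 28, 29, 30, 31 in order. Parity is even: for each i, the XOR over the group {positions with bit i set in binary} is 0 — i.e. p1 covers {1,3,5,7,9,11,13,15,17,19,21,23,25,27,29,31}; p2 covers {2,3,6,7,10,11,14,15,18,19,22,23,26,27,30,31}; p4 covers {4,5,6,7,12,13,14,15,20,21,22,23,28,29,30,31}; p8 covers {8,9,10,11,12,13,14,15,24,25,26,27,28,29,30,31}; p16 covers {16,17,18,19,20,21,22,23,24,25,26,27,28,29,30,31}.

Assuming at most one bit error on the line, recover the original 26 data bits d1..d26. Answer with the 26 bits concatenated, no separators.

10000110111111100110110000

s1 (pos 1,3,5,7,9,11,13,15,17,19,21,23,25,27,29,31): 0⊕1⊕0⊕0⊕0⊕1⊕1⊕1⊕1⊕1⊕0⊕1⊕0⊕1⊕1⊕0 = 1
s2 (pos 2,3,6,7,10,11,14,15,18,19,22,23,26,27,30,31): 0⊕1⊕0⊕0⊕1⊕1⊕1⊕1⊕1⊕1⊕0⊕1⊕1⊕1⊕0⊕0 = 0
s4 (pos 4,5,6,7,12,13,14,15,20,21,22,23,28,29,30,31): 1⊕0⊕0⊕0⊕0⊕1⊕1⊕1⊕1⊕0⊕0⊕1⊕0⊕1⊕0⊕0 = 1
s8 (pos 8,9,10,11,12,13,14,15,24,25,26,27,28,29,30,31): 0⊕0⊕1⊕1⊕0⊕1⊕1⊕1⊕1⊕0⊕1⊕1⊕0⊕1⊕0⊕0 = 1
s16 (pos 16,17,18,19,20,21,22,23,24,25,26,27,28,29,30,31): 0⊕1⊕1⊕1⊕1⊕0⊕0⊕1⊕1⊕0⊕1⊕1⊕0⊕1⊕0⊕0 = 1
Syndrome s16…s1 = 11101 → error at position 29.
Flip position 29: 0011000001101110111100110110100 → 0011000001101110111100110110000
Read data bits from positions 3,5,6,7,9,10,11,12,13,14,15,17,18,19,20,21,22,23,24,25,26,27,28,29,30,31: 10000110111111100110110000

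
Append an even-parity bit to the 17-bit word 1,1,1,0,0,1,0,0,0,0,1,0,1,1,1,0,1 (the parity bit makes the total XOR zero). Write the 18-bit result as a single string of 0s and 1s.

111001000010111011

XOR of the 17 data bits: 1⊕1⊕1⊕0⊕0⊕1⊕0⊕0⊕0⊕0⊕1⊕0⊕1⊕1⊕1⊕0⊕1 = 1
Parity bit = 1 (so all 18 bits XOR to 0).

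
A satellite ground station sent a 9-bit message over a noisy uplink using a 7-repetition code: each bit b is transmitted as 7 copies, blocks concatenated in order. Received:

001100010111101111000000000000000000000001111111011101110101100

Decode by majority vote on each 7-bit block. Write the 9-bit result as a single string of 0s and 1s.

Block 1 (0011000): 2 ones → 0
Block 2 (1011110): 5 ones → 1
Block 3 (1111000): 4 ones → 1
Block 4 (0000000): 0 ones → 0
Block 5 (0000000): 0 ones → 0
Block 6 (0000001): 1 one → 0
Block 7 (1111110): 6 ones → 1
Block 8 (1110111): 6 ones → 1
Block 9 (0101100): 3 ones → 0

011000110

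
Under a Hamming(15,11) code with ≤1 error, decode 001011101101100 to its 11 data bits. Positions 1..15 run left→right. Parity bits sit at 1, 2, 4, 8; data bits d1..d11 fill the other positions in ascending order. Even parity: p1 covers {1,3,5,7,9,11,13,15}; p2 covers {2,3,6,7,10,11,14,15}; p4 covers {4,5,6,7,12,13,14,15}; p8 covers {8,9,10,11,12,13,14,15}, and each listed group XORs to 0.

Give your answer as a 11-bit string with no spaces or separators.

10111101100

s1 (pos 1,3,5,7,9,11,13,15): 0⊕1⊕1⊕1⊕1⊕0⊕1⊕0 = 1
s2 (pos 2,3,6,7,10,11,14,15): 0⊕1⊕1⊕1⊕1⊕0⊕0⊕0 = 0
s4 (pos 4,5,6,7,12,13,14,15): 0⊕1⊕1⊕1⊕1⊕1⊕0⊕0 = 1
s8 (pos 8,9,10,11,12,13,14,15): 0⊕1⊕1⊕0⊕1⊕1⊕0⊕0 = 0
Syndrome s8…s1 = 0101 → error at position 5.
Flip position 5: 001011101101100 → 001001101101100
Read data bits from positions 3,5,6,7,9,10,11,12,13,14,15: 10111101100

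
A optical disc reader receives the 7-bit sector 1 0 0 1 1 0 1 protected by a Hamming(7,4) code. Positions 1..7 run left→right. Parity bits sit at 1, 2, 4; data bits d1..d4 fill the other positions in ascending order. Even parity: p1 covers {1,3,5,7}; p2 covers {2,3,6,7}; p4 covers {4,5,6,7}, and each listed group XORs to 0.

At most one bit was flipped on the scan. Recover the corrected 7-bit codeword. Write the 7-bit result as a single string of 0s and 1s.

s1 (pos 1,3,5,7): 1⊕0⊕1⊕1 = 1
s2 (pos 2,3,6,7): 0⊕0⊕0⊕1 = 1
s4 (pos 4,5,6,7): 1⊕1⊕0⊕1 = 1
Syndrome s4…s1 = 111 → error at position 7.
Flip position 7: 1001101 → 1001100

1001100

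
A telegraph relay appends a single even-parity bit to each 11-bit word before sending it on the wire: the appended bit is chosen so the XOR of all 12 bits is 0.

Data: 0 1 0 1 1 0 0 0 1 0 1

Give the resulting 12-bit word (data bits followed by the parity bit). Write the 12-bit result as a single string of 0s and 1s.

XOR of the 11 data bits: 0⊕1⊕0⊕1⊕1⊕0⊕0⊕0⊕1⊕0⊕1 = 1
Parity bit = 1 (so all 12 bits XOR to 0).

010110001011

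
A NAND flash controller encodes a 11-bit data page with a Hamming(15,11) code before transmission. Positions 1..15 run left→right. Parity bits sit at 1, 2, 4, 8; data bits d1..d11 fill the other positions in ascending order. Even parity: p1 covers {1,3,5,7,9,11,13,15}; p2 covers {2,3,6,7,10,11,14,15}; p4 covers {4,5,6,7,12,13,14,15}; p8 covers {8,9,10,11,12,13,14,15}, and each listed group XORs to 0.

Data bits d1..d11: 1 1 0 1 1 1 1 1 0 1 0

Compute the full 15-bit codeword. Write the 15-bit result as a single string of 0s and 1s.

Place data at non-parity positions: p1 p2 1 p4 1 0 1 p8 1 1 1 1 0 1 0
p1 (pos 1,3,5,7,9,11,13,15): XOR of data positions = 1⊕1⊕1⊕1⊕1⊕0⊕0 = 1
p2 (pos 2,3,6,7,10,11,14,15): XOR of data positions = 1⊕0⊕1⊕1⊕1⊕1⊕0 = 1
p4 (pos 4,5,6,7,12,13,14,15): XOR of data positions = 1⊕0⊕1⊕1⊕0⊕1⊕0 = 0
p8 (pos 8,9,10,11,12,13,14,15): XOR of data positions = 1⊕1⊕1⊕1⊕0⊕1⊕0 = 1
Codeword: 111010111111010

111010111111010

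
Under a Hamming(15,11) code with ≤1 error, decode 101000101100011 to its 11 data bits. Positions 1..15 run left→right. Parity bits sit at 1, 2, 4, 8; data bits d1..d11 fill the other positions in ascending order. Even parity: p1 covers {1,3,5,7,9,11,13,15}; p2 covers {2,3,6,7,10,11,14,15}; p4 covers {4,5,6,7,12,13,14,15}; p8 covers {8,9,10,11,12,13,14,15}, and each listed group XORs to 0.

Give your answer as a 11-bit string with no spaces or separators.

s1 (pos 1,3,5,7,9,11,13,15): 1⊕1⊕0⊕1⊕1⊕0⊕0⊕1 = 1
s2 (pos 2,3,6,7,10,11,14,15): 0⊕1⊕0⊕1⊕1⊕0⊕1⊕1 = 1
s4 (pos 4,5,6,7,12,13,14,15): 0⊕0⊕0⊕1⊕0⊕0⊕1⊕1 = 1
s8 (pos 8,9,10,11,12,13,14,15): 0⊕1⊕1⊕0⊕0⊕0⊕1⊕1 = 0
Syndrome s8…s1 = 0111 → error at position 7.
Flip position 7: 101000101100011 → 101000001100011
Read data bits from positions 3,5,6,7,9,10,11,12,13,14,15: 10001100011

10001100011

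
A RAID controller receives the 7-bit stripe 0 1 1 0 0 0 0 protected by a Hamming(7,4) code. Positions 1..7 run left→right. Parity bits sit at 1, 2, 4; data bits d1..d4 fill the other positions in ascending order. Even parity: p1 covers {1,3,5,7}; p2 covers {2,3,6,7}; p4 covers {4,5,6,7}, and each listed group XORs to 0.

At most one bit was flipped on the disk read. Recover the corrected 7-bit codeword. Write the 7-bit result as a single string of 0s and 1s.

s1 (pos 1,3,5,7): 0⊕1⊕0⊕0 = 1
s2 (pos 2,3,6,7): 1⊕1⊕0⊕0 = 0
s4 (pos 4,5,6,7): 0⊕0⊕0⊕0 = 0
Syndrome s4…s1 = 001 → error at position 1.
Flip position 1: 0110000 → 1110000

1110000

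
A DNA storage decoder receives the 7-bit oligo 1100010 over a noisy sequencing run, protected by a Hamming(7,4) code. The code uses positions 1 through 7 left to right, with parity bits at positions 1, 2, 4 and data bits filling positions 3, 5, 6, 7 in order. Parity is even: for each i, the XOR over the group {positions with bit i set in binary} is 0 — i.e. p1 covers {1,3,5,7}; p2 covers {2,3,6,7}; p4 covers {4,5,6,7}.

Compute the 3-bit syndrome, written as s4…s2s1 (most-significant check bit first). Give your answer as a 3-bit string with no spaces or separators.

s1 (pos 1,3,5,7): 1⊕0⊕0⊕0 = 1
s2 (pos 2,3,6,7): 1⊕0⊕1⊕0 = 0
s4 (pos 4,5,6,7): 0⊕0⊕1⊕0 = 1
Syndrome s4…s1 = 101 → error at position 5.

101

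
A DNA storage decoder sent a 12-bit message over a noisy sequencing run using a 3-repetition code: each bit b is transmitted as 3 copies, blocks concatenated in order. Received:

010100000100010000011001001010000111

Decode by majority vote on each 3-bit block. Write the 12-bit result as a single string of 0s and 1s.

000000100001

Block 1 (010): 1 one → 0
Block 2 (100): 1 one → 0
Block 3 (000): 0 ones → 0
Block 4 (100): 1 one → 0
Block 5 (010): 1 one → 0
Block 6 (000): 0 ones → 0
Block 7 (011): 2 ones → 1
Block 8 (001): 1 one → 0
Block 9 (001): 1 one → 0
Block 10 (010): 1 one → 0
Block 11 (000): 0 ones → 0
Block 12 (111): 3 ones → 1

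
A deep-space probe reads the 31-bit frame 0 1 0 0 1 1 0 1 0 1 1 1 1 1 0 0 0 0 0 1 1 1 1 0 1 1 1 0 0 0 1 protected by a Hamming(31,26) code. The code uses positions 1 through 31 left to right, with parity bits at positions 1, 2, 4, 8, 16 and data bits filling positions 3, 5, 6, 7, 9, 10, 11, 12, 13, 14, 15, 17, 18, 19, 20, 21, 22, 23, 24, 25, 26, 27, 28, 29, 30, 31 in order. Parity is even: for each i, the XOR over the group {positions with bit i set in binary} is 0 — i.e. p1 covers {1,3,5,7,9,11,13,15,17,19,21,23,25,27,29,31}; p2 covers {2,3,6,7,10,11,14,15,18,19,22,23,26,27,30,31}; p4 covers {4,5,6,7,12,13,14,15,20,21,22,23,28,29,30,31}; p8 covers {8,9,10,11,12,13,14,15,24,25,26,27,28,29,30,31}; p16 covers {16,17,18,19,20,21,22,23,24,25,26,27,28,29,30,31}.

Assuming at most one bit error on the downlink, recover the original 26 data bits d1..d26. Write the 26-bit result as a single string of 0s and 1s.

01100111110000111101110001

s1 (pos 1,3,5,7,9,11,13,15,17,19,21,23,25,27,29,31): 0⊕0⊕1⊕0⊕0⊕1⊕1⊕0⊕0⊕0⊕1⊕1⊕1⊕1⊕0⊕1 = 0
s2 (pos 2,3,6,7,10,11,14,15,18,19,22,23,26,27,30,31): 1⊕0⊕1⊕0⊕1⊕1⊕1⊕0⊕0⊕0⊕1⊕1⊕1⊕1⊕0⊕1 = 0
s4 (pos 4,5,6,7,12,13,14,15,20,21,22,23,28,29,30,31): 0⊕1⊕1⊕0⊕1⊕1⊕1⊕0⊕1⊕1⊕1⊕1⊕0⊕0⊕0⊕1 = 0
s8 (pos 8,9,10,11,12,13,14,15,24,25,26,27,28,29,30,31): 1⊕0⊕1⊕1⊕1⊕1⊕1⊕0⊕0⊕1⊕1⊕1⊕0⊕0⊕0⊕1 = 0
s16 (pos 16,17,18,19,20,21,22,23,24,25,26,27,28,29,30,31): 0⊕0⊕0⊕0⊕1⊕1⊕1⊕1⊕0⊕1⊕1⊕1⊕0⊕0⊕0⊕1 = 0
Syndrome s16…s1 = 00000 → no error.
Read data bits from positions 3,5,6,7,9,10,11,12,13,14,15,17,18,19,20,21,22,23,24,25,26,27,28,29,30,31: 01100111110000111101110001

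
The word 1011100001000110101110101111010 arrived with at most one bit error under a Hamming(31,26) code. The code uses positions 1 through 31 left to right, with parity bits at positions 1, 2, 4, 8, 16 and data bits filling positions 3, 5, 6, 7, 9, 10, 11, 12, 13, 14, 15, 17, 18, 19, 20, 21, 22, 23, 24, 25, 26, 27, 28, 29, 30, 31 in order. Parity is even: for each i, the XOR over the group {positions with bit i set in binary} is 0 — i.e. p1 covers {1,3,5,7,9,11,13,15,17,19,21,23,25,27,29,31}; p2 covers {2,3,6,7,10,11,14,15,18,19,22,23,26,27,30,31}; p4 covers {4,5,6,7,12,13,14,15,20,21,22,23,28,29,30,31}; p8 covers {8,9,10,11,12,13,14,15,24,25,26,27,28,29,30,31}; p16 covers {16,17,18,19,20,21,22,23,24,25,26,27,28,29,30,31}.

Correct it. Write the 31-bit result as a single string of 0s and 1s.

1011110001000110101110101111010

s1 (pos 1,3,5,7,9,11,13,15,17,19,21,23,25,27,29,31): 1⊕1⊕1⊕0⊕0⊕0⊕0⊕1⊕1⊕1⊕1⊕1⊕1⊕1⊕0⊕0 = 0
s2 (pos 2,3,6,7,10,11,14,15,18,19,22,23,26,27,30,31): 0⊕1⊕0⊕0⊕1⊕0⊕1⊕1⊕0⊕1⊕0⊕1⊕1⊕1⊕1⊕0 = 1
s4 (pos 4,5,6,7,12,13,14,15,20,21,22,23,28,29,30,31): 1⊕1⊕0⊕0⊕0⊕0⊕1⊕1⊕1⊕1⊕0⊕1⊕1⊕0⊕1⊕0 = 1
s8 (pos 8,9,10,11,12,13,14,15,24,25,26,27,28,29,30,31): 0⊕0⊕1⊕0⊕0⊕0⊕1⊕1⊕0⊕1⊕1⊕1⊕1⊕0⊕1⊕0 = 0
s16 (pos 16,17,18,19,20,21,22,23,24,25,26,27,28,29,30,31): 0⊕1⊕0⊕1⊕1⊕1⊕0⊕1⊕0⊕1⊕1⊕1⊕1⊕0⊕1⊕0 = 0
Syndrome s16…s1 = 00110 → error at position 6.
Flip position 6: 1011100001000110101110101111010 → 1011110001000110101110101111010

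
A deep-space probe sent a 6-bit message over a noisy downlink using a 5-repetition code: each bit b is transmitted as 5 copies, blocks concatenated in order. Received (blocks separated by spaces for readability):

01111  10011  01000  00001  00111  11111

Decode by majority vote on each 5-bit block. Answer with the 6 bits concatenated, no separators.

Block 1 (01111): 4 ones → 1
Block 2 (10011): 3 ones → 1
Block 3 (01000): 1 one → 0
Block 4 (00001): 1 one → 0
Block 5 (00111): 3 ones → 1
Block 6 (11111): 5 ones → 1

110011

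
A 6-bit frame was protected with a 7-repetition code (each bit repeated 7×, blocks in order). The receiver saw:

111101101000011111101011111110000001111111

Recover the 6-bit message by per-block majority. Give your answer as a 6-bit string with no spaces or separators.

101101

Block 1 (1111011): 6 ones → 1
Block 2 (0100001): 2 ones → 0
Block 3 (1111101): 6 ones → 1
Block 4 (0111111): 6 ones → 1
Block 5 (1000000): 1 one → 0
Block 6 (1111111): 7 ones → 1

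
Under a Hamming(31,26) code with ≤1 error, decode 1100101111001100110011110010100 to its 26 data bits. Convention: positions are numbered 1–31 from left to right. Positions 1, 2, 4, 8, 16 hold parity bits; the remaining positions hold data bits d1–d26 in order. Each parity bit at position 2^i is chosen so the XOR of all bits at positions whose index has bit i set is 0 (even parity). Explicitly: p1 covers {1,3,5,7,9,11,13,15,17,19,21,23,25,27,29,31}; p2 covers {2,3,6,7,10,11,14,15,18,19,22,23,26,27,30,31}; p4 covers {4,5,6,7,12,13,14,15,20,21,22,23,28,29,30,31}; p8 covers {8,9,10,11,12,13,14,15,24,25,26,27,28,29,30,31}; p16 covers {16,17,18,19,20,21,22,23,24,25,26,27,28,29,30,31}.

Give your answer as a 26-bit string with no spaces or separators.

01011100110110011110010100

s1 (pos 1,3,5,7,9,11,13,15,17,19,21,23,25,27,29,31): 1⊕0⊕1⊕1⊕1⊕0⊕1⊕0⊕1⊕0⊕1⊕1⊕0⊕1⊕1⊕0 = 0
s2 (pos 2,3,6,7,10,11,14,15,18,19,22,23,26,27,30,31): 1⊕0⊕0⊕1⊕1⊕0⊕1⊕0⊕1⊕0⊕1⊕1⊕0⊕1⊕0⊕0 = 0
s4 (pos 4,5,6,7,12,13,14,15,20,21,22,23,28,29,30,31): 0⊕1⊕0⊕1⊕0⊕1⊕1⊕0⊕0⊕1⊕1⊕1⊕0⊕1⊕0⊕0 = 0
s8 (pos 8,9,10,11,12,13,14,15,24,25,26,27,28,29,30,31): 1⊕1⊕1⊕0⊕0⊕1⊕1⊕0⊕1⊕0⊕0⊕1⊕0⊕1⊕0⊕0 = 0
s16 (pos 16,17,18,19,20,21,22,23,24,25,26,27,28,29,30,31): 0⊕1⊕1⊕0⊕0⊕1⊕1⊕1⊕1⊕0⊕0⊕1⊕0⊕1⊕0⊕0 = 0
Syndrome s16…s1 = 00000 → no error.
Read data bits from positions 3,5,6,7,9,10,11,12,13,14,15,17,18,19,20,21,22,23,24,25,26,27,28,29,30,31: 01011100110110011110010100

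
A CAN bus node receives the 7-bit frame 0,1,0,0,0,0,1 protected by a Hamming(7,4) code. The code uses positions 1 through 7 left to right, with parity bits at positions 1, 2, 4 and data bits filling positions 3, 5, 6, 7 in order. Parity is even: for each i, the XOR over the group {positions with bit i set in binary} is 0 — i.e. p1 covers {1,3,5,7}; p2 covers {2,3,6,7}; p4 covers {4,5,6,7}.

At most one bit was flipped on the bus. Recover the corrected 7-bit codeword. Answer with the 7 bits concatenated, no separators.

0100101

s1 (pos 1,3,5,7): 0⊕0⊕0⊕1 = 1
s2 (pos 2,3,6,7): 1⊕0⊕0⊕1 = 0
s4 (pos 4,5,6,7): 0⊕0⊕0⊕1 = 1
Syndrome s4…s1 = 101 → error at position 5.
Flip position 5: 0100001 → 0100101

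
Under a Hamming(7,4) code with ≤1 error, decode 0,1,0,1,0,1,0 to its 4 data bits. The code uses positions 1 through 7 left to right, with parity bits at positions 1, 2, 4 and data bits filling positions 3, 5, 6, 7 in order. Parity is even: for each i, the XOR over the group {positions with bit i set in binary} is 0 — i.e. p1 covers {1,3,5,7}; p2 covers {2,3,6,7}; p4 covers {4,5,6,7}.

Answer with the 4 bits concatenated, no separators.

s1 (pos 1,3,5,7): 0⊕0⊕0⊕0 = 0
s2 (pos 2,3,6,7): 1⊕0⊕1⊕0 = 0
s4 (pos 4,5,6,7): 1⊕0⊕1⊕0 = 0
Syndrome s4…s1 = 000 → no error.
Read data bits from positions 3,5,6,7: 0010

0010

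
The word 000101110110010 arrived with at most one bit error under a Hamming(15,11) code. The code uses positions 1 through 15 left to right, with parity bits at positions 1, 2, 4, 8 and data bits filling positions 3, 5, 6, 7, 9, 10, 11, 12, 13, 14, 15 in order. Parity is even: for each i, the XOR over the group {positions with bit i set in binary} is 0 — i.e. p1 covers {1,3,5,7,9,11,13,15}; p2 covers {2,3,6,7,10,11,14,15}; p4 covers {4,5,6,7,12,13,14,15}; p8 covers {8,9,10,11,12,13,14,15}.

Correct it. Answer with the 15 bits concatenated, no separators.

s1 (pos 1,3,5,7,9,11,13,15): 0⊕0⊕0⊕1⊕0⊕1⊕0⊕0 = 0
s2 (pos 2,3,6,7,10,11,14,15): 0⊕0⊕1⊕1⊕1⊕1⊕1⊕0 = 1
s4 (pos 4,5,6,7,12,13,14,15): 1⊕0⊕1⊕1⊕0⊕0⊕1⊕0 = 0
s8 (pos 8,9,10,11,12,13,14,15): 1⊕0⊕1⊕1⊕0⊕0⊕1⊕0 = 0
Syndrome s8…s1 = 0010 → error at position 2.
Flip position 2: 000101110110010 → 010101110110010

010101110110010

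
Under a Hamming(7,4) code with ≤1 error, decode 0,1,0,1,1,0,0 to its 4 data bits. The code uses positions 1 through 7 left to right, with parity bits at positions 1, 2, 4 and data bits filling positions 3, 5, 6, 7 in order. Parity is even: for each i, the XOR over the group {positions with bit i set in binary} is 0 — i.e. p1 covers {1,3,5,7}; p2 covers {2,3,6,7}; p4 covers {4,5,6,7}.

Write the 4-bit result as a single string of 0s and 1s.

s1 (pos 1,3,5,7): 0⊕0⊕1⊕0 = 1
s2 (pos 2,3,6,7): 1⊕0⊕0⊕0 = 1
s4 (pos 4,5,6,7): 1⊕1⊕0⊕0 = 0
Syndrome s4…s1 = 011 → error at position 3.
Flip position 3: 0101100 → 0111100
Read data bits from positions 3,5,6,7: 1100

1100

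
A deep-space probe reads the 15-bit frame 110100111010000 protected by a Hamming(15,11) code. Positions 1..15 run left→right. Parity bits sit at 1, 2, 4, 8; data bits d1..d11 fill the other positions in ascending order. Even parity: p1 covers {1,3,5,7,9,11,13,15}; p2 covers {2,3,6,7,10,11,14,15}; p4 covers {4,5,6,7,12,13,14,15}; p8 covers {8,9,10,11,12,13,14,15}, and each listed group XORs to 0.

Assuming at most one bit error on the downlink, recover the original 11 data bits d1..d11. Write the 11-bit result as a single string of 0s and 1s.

00011110000

s1 (pos 1,3,5,7,9,11,13,15): 1⊕0⊕0⊕1⊕1⊕1⊕0⊕0 = 0
s2 (pos 2,3,6,7,10,11,14,15): 1⊕0⊕0⊕1⊕0⊕1⊕0⊕0 = 1
s4 (pos 4,5,6,7,12,13,14,15): 1⊕0⊕0⊕1⊕0⊕0⊕0⊕0 = 0
s8 (pos 8,9,10,11,12,13,14,15): 1⊕1⊕0⊕1⊕0⊕0⊕0⊕0 = 1
Syndrome s8…s1 = 1010 → error at position 10.
Flip position 10: 110100111010000 → 110100111110000
Read data bits from positions 3,5,6,7,9,10,11,12,13,14,15: 00011110000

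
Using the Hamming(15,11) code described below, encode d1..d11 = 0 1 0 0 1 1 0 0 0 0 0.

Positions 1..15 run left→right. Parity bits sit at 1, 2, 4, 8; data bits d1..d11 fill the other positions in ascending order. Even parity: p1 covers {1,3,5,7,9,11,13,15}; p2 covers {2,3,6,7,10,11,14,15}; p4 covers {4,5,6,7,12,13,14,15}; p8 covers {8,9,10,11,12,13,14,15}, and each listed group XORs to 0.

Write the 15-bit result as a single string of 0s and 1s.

Place data at non-parity positions: p1 p2 0 p4 1 0 0 p8 1 1 0 0 0 0 0
p1 (pos 1,3,5,7,9,11,13,15): XOR of data positions = 0⊕1⊕0⊕1⊕0⊕0⊕0 = 0
p2 (pos 2,3,6,7,10,11,14,15): XOR of data positions = 0⊕0⊕0⊕1⊕0⊕0⊕0 = 1
p4 (pos 4,5,6,7,12,13,14,15): XOR of data positions = 1⊕0⊕0⊕0⊕0⊕0⊕0 = 1
p8 (pos 8,9,10,11,12,13,14,15): XOR of data positions = 1⊕1⊕0⊕0⊕0⊕0⊕0 = 0
Codeword: 010110001100000

010110001100000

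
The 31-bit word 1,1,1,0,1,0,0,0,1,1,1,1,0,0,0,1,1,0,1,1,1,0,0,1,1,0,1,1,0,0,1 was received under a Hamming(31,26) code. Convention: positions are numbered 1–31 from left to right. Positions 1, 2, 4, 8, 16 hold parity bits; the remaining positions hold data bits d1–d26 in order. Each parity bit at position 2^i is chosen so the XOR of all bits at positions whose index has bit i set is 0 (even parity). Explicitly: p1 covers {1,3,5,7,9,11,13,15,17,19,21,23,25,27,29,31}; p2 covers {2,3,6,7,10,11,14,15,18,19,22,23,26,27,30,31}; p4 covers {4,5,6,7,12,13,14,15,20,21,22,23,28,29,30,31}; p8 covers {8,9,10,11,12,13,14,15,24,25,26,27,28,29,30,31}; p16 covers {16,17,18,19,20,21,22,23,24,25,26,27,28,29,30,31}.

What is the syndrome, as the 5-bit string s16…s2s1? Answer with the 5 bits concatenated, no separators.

s1 (pos 1,3,5,7,9,11,13,15,17,19,21,23,25,27,29,31): 1⊕1⊕1⊕0⊕1⊕1⊕0⊕0⊕1⊕1⊕1⊕0⊕1⊕1⊕0⊕1 = 1
s2 (pos 2,3,6,7,10,11,14,15,18,19,22,23,26,27,30,31): 1⊕1⊕0⊕0⊕1⊕1⊕0⊕0⊕0⊕1⊕0⊕0⊕0⊕1⊕0⊕1 = 1
s4 (pos 4,5,6,7,12,13,14,15,20,21,22,23,28,29,30,31): 0⊕1⊕0⊕0⊕1⊕0⊕0⊕0⊕1⊕1⊕0⊕0⊕1⊕0⊕0⊕1 = 0
s8 (pos 8,9,10,11,12,13,14,15,24,25,26,27,28,29,30,31): 0⊕1⊕1⊕1⊕1⊕0⊕0⊕0⊕1⊕1⊕0⊕1⊕1⊕0⊕0⊕1 = 1
s16 (pos 16,17,18,19,20,21,22,23,24,25,26,27,28,29,30,31): 1⊕1⊕0⊕1⊕1⊕1⊕0⊕0⊕1⊕1⊕0⊕1⊕1⊕0⊕0⊕1 = 0
Syndrome s16…s1 = 01011 → error at position 11.

01011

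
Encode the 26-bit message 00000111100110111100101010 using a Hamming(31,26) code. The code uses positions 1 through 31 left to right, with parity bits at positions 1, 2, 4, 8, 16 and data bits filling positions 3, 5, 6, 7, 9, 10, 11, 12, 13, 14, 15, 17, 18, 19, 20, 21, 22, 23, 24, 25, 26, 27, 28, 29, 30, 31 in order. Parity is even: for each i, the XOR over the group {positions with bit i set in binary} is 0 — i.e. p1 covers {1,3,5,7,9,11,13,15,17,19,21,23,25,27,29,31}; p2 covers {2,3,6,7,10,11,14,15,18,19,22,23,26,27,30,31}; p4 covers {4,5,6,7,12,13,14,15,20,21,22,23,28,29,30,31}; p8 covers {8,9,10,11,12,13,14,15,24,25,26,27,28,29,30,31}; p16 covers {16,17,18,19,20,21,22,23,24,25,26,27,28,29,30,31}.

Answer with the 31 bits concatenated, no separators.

1100000101111001110111100101010

Place data at non-parity positions: p1 p2 0 p4 0 0 0 p8 0 1 1 1 1 0 0 p16 1 1 0 1 1 1 1 0 0 1 0 1 0 1 0
p1 (pos 1,3,5,7,9,11,13,15,17,19,21,23,25,27,29,31): XOR of data positions = 0⊕0⊕0⊕0⊕1⊕1⊕0⊕1⊕0⊕1⊕1⊕0⊕0⊕0⊕0 = 1
p2 (pos 2,3,6,7,10,11,14,15,18,19,22,23,26,27,30,31): XOR of data positions = 0⊕0⊕0⊕1⊕1⊕0⊕0⊕1⊕0⊕1⊕1⊕1⊕0⊕1⊕0 = 1
p4 (pos 4,5,6,7,12,13,14,15,20,21,22,23,28,29,30,31): XOR of data positions = 0⊕0⊕0⊕1⊕1⊕0⊕0⊕1⊕1⊕1⊕1⊕1⊕0⊕1⊕0 = 0
p8 (pos 8,9,10,11,12,13,14,15,24,25,26,27,28,29,30,31): XOR of data positions = 0⊕1⊕1⊕1⊕1⊕0⊕0⊕0⊕0⊕1⊕0⊕1⊕0⊕1⊕0 = 1
p16 (pos 16,17,18,19,20,21,22,23,24,25,26,27,28,29,30,31): XOR of data positions = 1⊕1⊕0⊕1⊕1⊕1⊕1⊕0⊕0⊕1⊕0⊕1⊕0⊕1⊕0 = 1
Codeword: 1100000101111001110111100101010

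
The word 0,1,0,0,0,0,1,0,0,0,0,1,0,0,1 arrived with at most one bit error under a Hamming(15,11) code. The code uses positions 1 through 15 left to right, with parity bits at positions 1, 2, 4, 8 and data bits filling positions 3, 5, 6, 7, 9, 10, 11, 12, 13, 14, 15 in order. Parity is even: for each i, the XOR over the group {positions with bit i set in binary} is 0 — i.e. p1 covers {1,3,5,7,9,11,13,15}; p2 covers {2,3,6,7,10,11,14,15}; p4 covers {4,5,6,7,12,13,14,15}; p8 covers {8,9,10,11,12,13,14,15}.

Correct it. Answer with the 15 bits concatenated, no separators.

010001100001001

s1 (pos 1,3,5,7,9,11,13,15): 0⊕0⊕0⊕1⊕0⊕0⊕0⊕1 = 0
s2 (pos 2,3,6,7,10,11,14,15): 1⊕0⊕0⊕1⊕0⊕0⊕0⊕1 = 1
s4 (pos 4,5,6,7,12,13,14,15): 0⊕0⊕0⊕1⊕1⊕0⊕0⊕1 = 1
s8 (pos 8,9,10,11,12,13,14,15): 0⊕0⊕0⊕0⊕1⊕0⊕0⊕1 = 0
Syndrome s8…s1 = 0110 → error at position 6.
Flip position 6: 010000100001001 → 010001100001001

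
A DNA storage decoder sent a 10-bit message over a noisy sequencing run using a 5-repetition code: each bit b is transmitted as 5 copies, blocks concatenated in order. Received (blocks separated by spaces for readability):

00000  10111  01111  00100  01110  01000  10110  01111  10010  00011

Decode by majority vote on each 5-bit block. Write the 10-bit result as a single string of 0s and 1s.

0110101100

Block 1 (00000): 0 ones → 0
Block 2 (10111): 4 ones → 1
Block 3 (01111): 4 ones → 1
Block 4 (00100): 1 one → 0
Block 5 (01110): 3 ones → 1
Block 6 (01000): 1 one → 0
Block 7 (10110): 3 ones → 1
Block 8 (01111): 4 ones → 1
Block 9 (10010): 2 ones → 0
Block 10 (00011): 2 ones → 0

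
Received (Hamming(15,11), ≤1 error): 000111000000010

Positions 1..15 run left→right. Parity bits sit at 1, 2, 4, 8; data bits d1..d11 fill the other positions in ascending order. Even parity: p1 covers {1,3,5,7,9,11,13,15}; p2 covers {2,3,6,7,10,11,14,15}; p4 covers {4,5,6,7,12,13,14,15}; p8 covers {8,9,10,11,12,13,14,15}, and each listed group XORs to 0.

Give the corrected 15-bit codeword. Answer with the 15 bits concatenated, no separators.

s1 (pos 1,3,5,7,9,11,13,15): 0⊕0⊕1⊕0⊕0⊕0⊕0⊕0 = 1
s2 (pos 2,3,6,7,10,11,14,15): 0⊕0⊕1⊕0⊕0⊕0⊕1⊕0 = 0
s4 (pos 4,5,6,7,12,13,14,15): 1⊕1⊕1⊕0⊕0⊕0⊕1⊕0 = 0
s8 (pos 8,9,10,11,12,13,14,15): 0⊕0⊕0⊕0⊕0⊕0⊕1⊕0 = 1
Syndrome s8…s1 = 1001 → error at position 9.
Flip position 9: 000111000000010 → 000111001000010

000111001000010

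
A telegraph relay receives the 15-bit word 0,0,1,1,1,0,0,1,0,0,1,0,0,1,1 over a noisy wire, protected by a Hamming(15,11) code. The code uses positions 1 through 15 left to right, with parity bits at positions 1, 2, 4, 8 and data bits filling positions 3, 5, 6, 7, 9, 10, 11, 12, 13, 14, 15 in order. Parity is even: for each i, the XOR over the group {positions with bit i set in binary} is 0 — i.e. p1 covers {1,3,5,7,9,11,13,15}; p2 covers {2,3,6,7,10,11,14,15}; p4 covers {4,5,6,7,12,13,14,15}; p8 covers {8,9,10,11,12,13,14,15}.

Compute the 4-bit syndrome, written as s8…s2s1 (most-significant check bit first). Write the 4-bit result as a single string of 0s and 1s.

0000

s1 (pos 1,3,5,7,9,11,13,15): 0⊕1⊕1⊕0⊕0⊕1⊕0⊕1 = 0
s2 (pos 2,3,6,7,10,11,14,15): 0⊕1⊕0⊕0⊕0⊕1⊕1⊕1 = 0
s4 (pos 4,5,6,7,12,13,14,15): 1⊕1⊕0⊕0⊕0⊕0⊕1⊕1 = 0
s8 (pos 8,9,10,11,12,13,14,15): 1⊕0⊕0⊕1⊕0⊕0⊕1⊕1 = 0
Syndrome s8…s1 = 0000 → no error.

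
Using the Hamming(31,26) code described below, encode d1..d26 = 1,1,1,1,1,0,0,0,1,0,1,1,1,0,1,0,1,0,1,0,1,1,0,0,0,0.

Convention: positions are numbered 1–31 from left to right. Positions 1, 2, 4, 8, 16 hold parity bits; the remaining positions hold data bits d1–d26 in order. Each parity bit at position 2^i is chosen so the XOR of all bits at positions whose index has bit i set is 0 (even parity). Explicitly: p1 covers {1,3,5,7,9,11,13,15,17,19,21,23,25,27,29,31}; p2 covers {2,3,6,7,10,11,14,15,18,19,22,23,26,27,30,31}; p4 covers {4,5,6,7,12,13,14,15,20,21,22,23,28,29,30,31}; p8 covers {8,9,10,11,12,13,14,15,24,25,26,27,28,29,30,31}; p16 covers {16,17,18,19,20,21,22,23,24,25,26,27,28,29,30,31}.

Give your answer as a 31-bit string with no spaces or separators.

0011111010001011110101010110000

Place data at non-parity positions: p1 p2 1 p4 1 1 1 p8 1 0 0 0 1 0 1 p16 1 1 0 1 0 1 0 1 0 1 1 0 0 0 0
p1 (pos 1,3,5,7,9,11,13,15,17,19,21,23,25,27,29,31): XOR of data positions = 1⊕1⊕1⊕1⊕0⊕1⊕1⊕1⊕0⊕0⊕0⊕0⊕1⊕0⊕0 = 0
p2 (pos 2,3,6,7,10,11,14,15,18,19,22,23,26,27,30,31): XOR of data positions = 1⊕1⊕1⊕0⊕0⊕0⊕1⊕1⊕0⊕1⊕0⊕1⊕1⊕0⊕0 = 0
p4 (pos 4,5,6,7,12,13,14,15,20,21,22,23,28,29,30,31): XOR of data positions = 1⊕1⊕1⊕0⊕1⊕0⊕1⊕1⊕0⊕1⊕0⊕0⊕0⊕0⊕0 = 1
p8 (pos 8,9,10,11,12,13,14,15,24,25,26,27,28,29,30,31): XOR of data positions = 1⊕0⊕0⊕0⊕1⊕0⊕1⊕1⊕0⊕1⊕1⊕0⊕0⊕0⊕0 = 0
p16 (pos 16,17,18,19,20,21,22,23,24,25,26,27,28,29,30,31): XOR of data positions = 1⊕1⊕0⊕1⊕0⊕1⊕0⊕1⊕0⊕1⊕1⊕0⊕0⊕0⊕0 = 1
Codeword: 0011111010001011110101010110000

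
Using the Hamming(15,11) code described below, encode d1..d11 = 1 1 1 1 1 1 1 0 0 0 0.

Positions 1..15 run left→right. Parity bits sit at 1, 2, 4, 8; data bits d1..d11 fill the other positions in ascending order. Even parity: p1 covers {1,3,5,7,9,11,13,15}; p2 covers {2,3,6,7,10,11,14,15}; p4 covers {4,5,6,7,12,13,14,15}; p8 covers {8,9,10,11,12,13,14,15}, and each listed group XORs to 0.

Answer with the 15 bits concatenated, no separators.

111111111110000

Place data at non-parity positions: p1 p2 1 p4 1 1 1 p8 1 1 1 0 0 0 0
p1 (pos 1,3,5,7,9,11,13,15): XOR of data positions = 1⊕1⊕1⊕1⊕1⊕0⊕0 = 1
p2 (pos 2,3,6,7,10,11,14,15): XOR of data positions = 1⊕1⊕1⊕1⊕1⊕0⊕0 = 1
p4 (pos 4,5,6,7,12,13,14,15): XOR of data positions = 1⊕1⊕1⊕0⊕0⊕0⊕0 = 1
p8 (pos 8,9,10,11,12,13,14,15): XOR of data positions = 1⊕1⊕1⊕0⊕0⊕0⊕0 = 1
Codeword: 111111111110000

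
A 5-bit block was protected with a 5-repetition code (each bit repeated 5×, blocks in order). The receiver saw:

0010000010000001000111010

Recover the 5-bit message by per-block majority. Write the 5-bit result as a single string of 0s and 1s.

00001

Block 1 (00100): 1 one → 0
Block 2 (00010): 1 one → 0
Block 3 (00000): 0 ones → 0
Block 4 (10001): 2 ones → 0
Block 5 (11010): 3 ones → 1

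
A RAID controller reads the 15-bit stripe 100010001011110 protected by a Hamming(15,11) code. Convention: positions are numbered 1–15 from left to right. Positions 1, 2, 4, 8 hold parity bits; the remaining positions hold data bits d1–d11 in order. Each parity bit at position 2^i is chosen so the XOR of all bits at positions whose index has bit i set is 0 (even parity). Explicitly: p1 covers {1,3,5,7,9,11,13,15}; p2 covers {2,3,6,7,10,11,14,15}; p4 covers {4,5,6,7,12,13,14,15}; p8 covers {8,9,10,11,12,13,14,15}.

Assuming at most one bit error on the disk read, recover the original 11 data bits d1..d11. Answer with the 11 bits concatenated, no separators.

01000011110

s1 (pos 1,3,5,7,9,11,13,15): 1⊕0⊕1⊕0⊕1⊕1⊕1⊕0 = 1
s2 (pos 2,3,6,7,10,11,14,15): 0⊕0⊕0⊕0⊕0⊕1⊕1⊕0 = 0
s4 (pos 4,5,6,7,12,13,14,15): 0⊕1⊕0⊕0⊕1⊕1⊕1⊕0 = 0
s8 (pos 8,9,10,11,12,13,14,15): 0⊕1⊕0⊕1⊕1⊕1⊕1⊕0 = 1
Syndrome s8…s1 = 1001 → error at position 9.
Flip position 9: 100010001011110 → 100010000011110
Read data bits from positions 3,5,6,7,9,10,11,12,13,14,15: 01000011110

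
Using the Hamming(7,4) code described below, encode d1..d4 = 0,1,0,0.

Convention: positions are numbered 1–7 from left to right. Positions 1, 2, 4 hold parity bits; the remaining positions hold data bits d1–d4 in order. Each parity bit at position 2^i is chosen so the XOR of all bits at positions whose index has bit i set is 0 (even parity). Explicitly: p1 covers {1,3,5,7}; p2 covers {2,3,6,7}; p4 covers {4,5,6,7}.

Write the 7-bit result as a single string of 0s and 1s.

1001100

Place data at non-parity positions: p1 p2 0 p4 1 0 0
p1 (pos 1,3,5,7): XOR of data positions = 0⊕1⊕0 = 1
p2 (pos 2,3,6,7): XOR of data positions = 0⊕0⊕0 = 0
p4 (pos 4,5,6,7): XOR of data positions = 1⊕0⊕0 = 1
Codeword: 1001100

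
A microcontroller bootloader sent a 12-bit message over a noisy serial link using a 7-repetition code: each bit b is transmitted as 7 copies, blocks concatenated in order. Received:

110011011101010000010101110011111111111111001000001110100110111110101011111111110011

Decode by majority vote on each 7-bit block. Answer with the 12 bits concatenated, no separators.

110111011111

Block 1 (1100110): 4 ones → 1
Block 2 (1110101): 5 ones → 1
Block 3 (0000010): 1 one → 0
Block 4 (1011100): 4 ones → 1
Block 5 (1111111): 7 ones → 1
Block 6 (1111111): 7 ones → 1
Block 7 (0010000): 1 one → 0
Block 8 (0111010): 4 ones → 1
Block 9 (0110111): 5 ones → 1
Block 10 (1101010): 4 ones → 1
Block 11 (1111111): 7 ones → 1
Block 12 (1110011): 5 ones → 1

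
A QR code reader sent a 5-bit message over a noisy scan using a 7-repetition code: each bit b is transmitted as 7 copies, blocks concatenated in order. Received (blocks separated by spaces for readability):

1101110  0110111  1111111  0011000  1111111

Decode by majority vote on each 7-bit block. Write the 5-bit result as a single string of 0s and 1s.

Block 1 (1101110): 5 ones → 1
Block 2 (0110111): 5 ones → 1
Block 3 (1111111): 7 ones → 1
Block 4 (0011000): 2 ones → 0
Block 5 (1111111): 7 ones → 1

11101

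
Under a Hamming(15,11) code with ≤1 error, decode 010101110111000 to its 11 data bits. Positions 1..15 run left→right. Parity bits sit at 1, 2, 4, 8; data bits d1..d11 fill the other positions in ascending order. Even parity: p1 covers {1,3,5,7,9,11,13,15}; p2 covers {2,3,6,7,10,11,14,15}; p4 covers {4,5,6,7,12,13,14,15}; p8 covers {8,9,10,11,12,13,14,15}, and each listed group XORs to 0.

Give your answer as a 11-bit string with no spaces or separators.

00110111000

s1 (pos 1,3,5,7,9,11,13,15): 0⊕0⊕0⊕1⊕0⊕1⊕0⊕0 = 0
s2 (pos 2,3,6,7,10,11,14,15): 1⊕0⊕1⊕1⊕1⊕1⊕0⊕0 = 1
s4 (pos 4,5,6,7,12,13,14,15): 1⊕0⊕1⊕1⊕1⊕0⊕0⊕0 = 0
s8 (pos 8,9,10,11,12,13,14,15): 1⊕0⊕1⊕1⊕1⊕0⊕0⊕0 = 0
Syndrome s8…s1 = 0010 → error at position 2.
Flip position 2: 010101110111000 → 000101110111000
Read data bits from positions 3,5,6,7,9,10,11,12,13,14,15: 00110111000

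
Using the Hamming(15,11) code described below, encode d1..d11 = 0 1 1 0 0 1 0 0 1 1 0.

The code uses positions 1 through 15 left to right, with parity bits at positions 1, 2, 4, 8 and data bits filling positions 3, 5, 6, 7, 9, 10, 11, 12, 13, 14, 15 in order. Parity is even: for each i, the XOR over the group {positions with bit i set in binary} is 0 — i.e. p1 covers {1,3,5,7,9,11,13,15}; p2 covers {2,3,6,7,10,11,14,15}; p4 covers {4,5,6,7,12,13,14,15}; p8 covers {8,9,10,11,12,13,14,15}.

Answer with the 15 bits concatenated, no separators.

Place data at non-parity positions: p1 p2 0 p4 1 1 0 p8 0 1 0 0 1 1 0
p1 (pos 1,3,5,7,9,11,13,15): XOR of data positions = 0⊕1⊕0⊕0⊕0⊕1⊕0 = 0
p2 (pos 2,3,6,7,10,11,14,15): XOR of data positions = 0⊕1⊕0⊕1⊕0⊕1⊕0 = 1
p4 (pos 4,5,6,7,12,13,14,15): XOR of data positions = 1⊕1⊕0⊕0⊕1⊕1⊕0 = 0
p8 (pos 8,9,10,11,12,13,14,15): XOR of data positions = 0⊕1⊕0⊕0⊕1⊕1⊕0 = 1
Codeword: 010011010100110

010011010100110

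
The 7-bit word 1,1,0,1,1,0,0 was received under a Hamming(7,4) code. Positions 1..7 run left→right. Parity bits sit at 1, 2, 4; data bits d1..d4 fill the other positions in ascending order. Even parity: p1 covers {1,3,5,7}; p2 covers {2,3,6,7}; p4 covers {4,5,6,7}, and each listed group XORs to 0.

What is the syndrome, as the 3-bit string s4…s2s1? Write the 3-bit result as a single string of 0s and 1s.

010

s1 (pos 1,3,5,7): 1⊕0⊕1⊕0 = 0
s2 (pos 2,3,6,7): 1⊕0⊕0⊕0 = 1
s4 (pos 4,5,6,7): 1⊕1⊕0⊕0 = 0
Syndrome s4…s1 = 010 → error at position 2.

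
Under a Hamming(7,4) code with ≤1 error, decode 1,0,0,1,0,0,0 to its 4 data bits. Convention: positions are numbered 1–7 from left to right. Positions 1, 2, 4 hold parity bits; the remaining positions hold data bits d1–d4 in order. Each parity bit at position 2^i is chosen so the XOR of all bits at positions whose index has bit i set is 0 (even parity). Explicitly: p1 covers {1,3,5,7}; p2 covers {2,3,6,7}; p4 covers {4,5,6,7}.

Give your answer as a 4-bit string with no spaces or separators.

s1 (pos 1,3,5,7): 1⊕0⊕0⊕0 = 1
s2 (pos 2,3,6,7): 0⊕0⊕0⊕0 = 0
s4 (pos 4,5,6,7): 1⊕0⊕0⊕0 = 1
Syndrome s4…s1 = 101 → error at position 5.
Flip position 5: 1001000 → 1001100
Read data bits from positions 3,5,6,7: 0100

0100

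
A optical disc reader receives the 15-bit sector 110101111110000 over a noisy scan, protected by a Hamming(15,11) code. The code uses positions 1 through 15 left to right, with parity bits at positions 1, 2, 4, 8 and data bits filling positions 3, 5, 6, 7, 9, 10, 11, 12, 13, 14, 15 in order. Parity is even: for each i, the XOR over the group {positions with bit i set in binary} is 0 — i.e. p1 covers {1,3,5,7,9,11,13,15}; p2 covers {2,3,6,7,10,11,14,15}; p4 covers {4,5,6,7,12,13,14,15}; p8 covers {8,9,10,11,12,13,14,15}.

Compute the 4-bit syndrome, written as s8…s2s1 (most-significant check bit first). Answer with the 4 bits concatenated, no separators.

s1 (pos 1,3,5,7,9,11,13,15): 1⊕0⊕0⊕1⊕1⊕1⊕0⊕0 = 0
s2 (pos 2,3,6,7,10,11,14,15): 1⊕0⊕1⊕1⊕1⊕1⊕0⊕0 = 1
s4 (pos 4,5,6,7,12,13,14,15): 1⊕0⊕1⊕1⊕0⊕0⊕0⊕0 = 1
s8 (pos 8,9,10,11,12,13,14,15): 1⊕1⊕1⊕1⊕0⊕0⊕0⊕0 = 0
Syndrome s8…s1 = 0110 → error at position 6.

0110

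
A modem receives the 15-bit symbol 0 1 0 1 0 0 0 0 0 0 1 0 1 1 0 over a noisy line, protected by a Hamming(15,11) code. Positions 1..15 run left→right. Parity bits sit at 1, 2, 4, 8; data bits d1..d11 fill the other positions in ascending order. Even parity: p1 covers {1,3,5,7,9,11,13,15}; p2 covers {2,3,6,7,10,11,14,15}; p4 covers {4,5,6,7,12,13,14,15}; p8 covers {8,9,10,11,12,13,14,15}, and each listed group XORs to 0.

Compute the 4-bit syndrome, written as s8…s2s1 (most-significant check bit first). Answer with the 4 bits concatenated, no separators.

s1 (pos 1,3,5,7,9,11,13,15): 0⊕0⊕0⊕0⊕0⊕1⊕1⊕0 = 0
s2 (pos 2,3,6,7,10,11,14,15): 1⊕0⊕0⊕0⊕0⊕1⊕1⊕0 = 1
s4 (pos 4,5,6,7,12,13,14,15): 1⊕0⊕0⊕0⊕0⊕1⊕1⊕0 = 1
s8 (pos 8,9,10,11,12,13,14,15): 0⊕0⊕0⊕1⊕0⊕1⊕1⊕0 = 1
Syndrome s8…s1 = 1110 → error at position 14.

1110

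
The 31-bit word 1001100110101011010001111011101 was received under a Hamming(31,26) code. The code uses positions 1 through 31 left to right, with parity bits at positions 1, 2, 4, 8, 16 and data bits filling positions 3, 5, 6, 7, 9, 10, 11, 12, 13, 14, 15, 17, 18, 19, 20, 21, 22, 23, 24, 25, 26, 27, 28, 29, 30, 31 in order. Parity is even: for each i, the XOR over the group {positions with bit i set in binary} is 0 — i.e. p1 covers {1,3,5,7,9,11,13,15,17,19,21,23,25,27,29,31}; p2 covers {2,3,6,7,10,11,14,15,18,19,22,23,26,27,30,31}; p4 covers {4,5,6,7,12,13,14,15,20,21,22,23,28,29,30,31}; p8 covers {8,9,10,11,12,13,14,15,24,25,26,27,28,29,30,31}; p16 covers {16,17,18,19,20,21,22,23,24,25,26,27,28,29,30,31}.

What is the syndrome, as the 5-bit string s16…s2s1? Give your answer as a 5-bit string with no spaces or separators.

s1 (pos 1,3,5,7,9,11,13,15,17,19,21,23,25,27,29,31): 1⊕0⊕1⊕0⊕1⊕1⊕1⊕1⊕0⊕0⊕0⊕1⊕1⊕1⊕1⊕1 = 1
s2 (pos 2,3,6,7,10,11,14,15,18,19,22,23,26,27,30,31): 0⊕0⊕0⊕0⊕0⊕1⊕0⊕1⊕1⊕0⊕1⊕1⊕0⊕1⊕0⊕1 = 1
s4 (pos 4,5,6,7,12,13,14,15,20,21,22,23,28,29,30,31): 1⊕1⊕0⊕0⊕0⊕1⊕0⊕1⊕0⊕0⊕1⊕1⊕1⊕1⊕0⊕1 = 1
s8 (pos 8,9,10,11,12,13,14,15,24,25,26,27,28,29,30,31): 1⊕1⊕0⊕1⊕0⊕1⊕0⊕1⊕1⊕1⊕0⊕1⊕1⊕1⊕0⊕1 = 1
s16 (pos 16,17,18,19,20,21,22,23,24,25,26,27,28,29,30,31): 1⊕0⊕1⊕0⊕0⊕0⊕1⊕1⊕1⊕1⊕0⊕1⊕1⊕1⊕0⊕1 = 0
Syndrome s16…s1 = 01111 → error at position 15.

01111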